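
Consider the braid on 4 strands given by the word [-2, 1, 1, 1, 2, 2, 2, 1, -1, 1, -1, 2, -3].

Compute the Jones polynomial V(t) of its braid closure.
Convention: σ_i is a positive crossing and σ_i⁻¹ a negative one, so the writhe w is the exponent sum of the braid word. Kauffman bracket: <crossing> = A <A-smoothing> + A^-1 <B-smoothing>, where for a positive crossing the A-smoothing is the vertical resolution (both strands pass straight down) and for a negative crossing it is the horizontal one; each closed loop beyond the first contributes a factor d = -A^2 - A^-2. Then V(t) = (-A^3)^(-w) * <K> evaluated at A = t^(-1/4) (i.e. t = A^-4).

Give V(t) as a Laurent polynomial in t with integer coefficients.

t^8 - 2*t^7 + t^6 - 2*t^5 + 2*t^4 + t^2

Derivation:
The presented braid s2^-1 s1 s1 s1 s2 s2 s2 s1 s1^-1 s1 s1^-1 s2 s3^-1 on 4 strands reduces by inverse Markov moves (closure unchanged at each step):
  Destabilize: the word has the form β·s3^-1 where s3^-1 occurs only as the final letter (β ∈ B_3); drop it and the last strand → 3 strands.
  Deconjugate: the word is γ·β·γ⁻¹ with γ = s2^-1 s1 (prefix) and γ⁻¹ = s1^-1 s2 (suffix); strip both.
Reduced to β = s1 s1 s2 s2 s2 s1 s1^-1 s1 on 3 strands, 8 crossings.
Compute on β:
First cancel adjacent σ_i σ_i⁻¹ pairs (Reidemeister II — same braid, same closure): s1 s1 s2 s2 s2 s1 s1^-1 s1 → s1 s1 s2 s2 s2 s1.
Braid: s1 s1 s2 s2 s2 s1 on 3 strands, 6 crossings.
Writhe w = (#positive) - (#negative) = 6 - 0 = 6.
Computing the Kauffman bracket via state sum. There are 2^6 = 64 states.
Each crossing splits two ways (0=vertical, 1=horizontal). The state's weight is A^(#A-smoothings - #B-smoothings) * d^(loops - 1).
Tabulate the states by total A-exponent and number of loops L (A-exp: L × count):
  A^6: L=3 ×1
  A^4: L=2 ×6
  A^2: L=1 ×9, L=3 ×6
  A^0: L=2 ×18, L=4 ×2
  A^-2: L=3 ×15
  A^-4: L=4 ×6
  A^-6: L=5 ×1
Each group contributes A^e * Σ count * d^(L-1):
Powers of d = -A^2 - A^-2: d^2 = A^4 + 2 + A^-4; d^3 = -A^6 - 3*A^2 - 3*A^-2 - A^-6; d^4 = A^8 + 4*A^4 + 6 + 4*A^-4 + A^-8.
  A^6 * (d^2) = A^10 + 2*A^6 + A^2
  A^4 * (6*d) = -6*A^6 - 6*A^2
  A^2 * (9 + 6*d^2) = 6*A^6 + 21*A^2 + 6*A^-2
  A^0 * (18*d + 2*d^3) = -2*A^6 - 24*A^2 - 24*A^-2 - 2*A^-6
  A^-2 * (15*d^2) = 15*A^2 + 30*A^-2 + 15*A^-6
  A^-4 * (6*d^3) = -6*A^2 - 18*A^-2 - 18*A^-6 - 6*A^-10
  A^-6 * (d^4) = A^2 + 4*A^-2 + 6*A^-6 + 4*A^-10 + A^-14
Summing the groups: <K> = A^10 + 2*A^2 - 2*A^-2 + A^-6 - 2*A^-10 + A^-14
Normalise by the writhe: (-A^3)^(-w) = (-A^3)^(-6) = A^-18, so f(A) = A^-18 * <K> = A^-8 + 2*A^-16 - 2*A^-20 + A^-24 - 2*A^-28 + A^-32.
Substitute A = t^(-1/4), i.e. A^e → t^(-e/4): V(t) = t^8 - 2*t^7 + t^6 - 2*t^5 + 2*t^4 + t^2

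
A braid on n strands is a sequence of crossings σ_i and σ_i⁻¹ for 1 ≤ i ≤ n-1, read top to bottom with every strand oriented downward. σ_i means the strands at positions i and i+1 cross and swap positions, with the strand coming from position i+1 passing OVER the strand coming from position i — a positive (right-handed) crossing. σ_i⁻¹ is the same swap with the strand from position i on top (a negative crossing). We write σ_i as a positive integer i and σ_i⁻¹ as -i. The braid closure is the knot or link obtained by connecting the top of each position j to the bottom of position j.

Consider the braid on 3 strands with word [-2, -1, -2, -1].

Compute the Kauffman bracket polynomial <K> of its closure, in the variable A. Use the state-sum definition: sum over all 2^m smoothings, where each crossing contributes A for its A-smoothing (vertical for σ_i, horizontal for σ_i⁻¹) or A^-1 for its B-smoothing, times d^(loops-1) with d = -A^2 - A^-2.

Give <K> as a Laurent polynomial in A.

-A^4 + 1 + A^-8

Derivation:
Braid: s2^-1 s1^-1 s2^-1 s1^-1 on 3 strands, 4 crossings.
Writhe w = (#positive) - (#negative) = 0 - 4 = -4.
State-sum expansion of <K>. There are 2^4 = 16 states.
For each crossing: s=0 is the vertical smoothing, s=1 horizontal. Crossing k contributes A^(sign_k * (1 - 2*s_k)); loop factor d = -A^2 - A^-2.
  state 0000: A-exp=-4, loops=3, term = A^-4 * d^2
  state 0001: A-exp=-2, loops=2, term = A^-2 * d^1
  state 0010: A-exp=-2, loops=2, term = A^-2 * d^1
  state 0011: A-exp=+0, loops=1, term = A^0 * d^0
  state 0100: A-exp=-2, loops=2, term = A^-2 * d^1
  state 0101: A-exp=+0, loops=3, term = A^0 * d^2
  state 0110: A-exp=+0, loops=1, term = A^0 * d^0
  state 0111: A-exp=+2, loops=2, term = A^2 * d^1
  state 1000: A-exp=-2, loops=2, term = A^-2 * d^1
  state 1001: A-exp=+0, loops=1, term = A^0 * d^0
  state 1010: A-exp=+0, loops=3, term = A^0 * d^2
  state 1011: A-exp=+2, loops=2, term = A^2 * d^1
  state 1100: A-exp=+0, loops=1, term = A^0 * d^0
  state 1101: A-exp=+2, loops=2, term = A^2 * d^1
  state 1110: A-exp=+2, loops=2, term = A^2 * d^1
  state 1111: A-exp=+4, loops=1, term = A^4 * d^0
Collect the terms by A-exponent (count of states per loop number):
Powers of d = -A^2 - A^-2: d^2 = A^4 + 2 + A^-4.
  A^4 * (1) = A^4
  A^2 * (4*d) = -4*A^4 - 4
  A^0 * (4 + 2*d^2) = 2*A^4 + 8 + 2*A^-4
  A^-2 * (4*d) = -4 - 4*A^-4
  A^-4 * (d^2) = 1 + 2*A^-4 + A^-8
Summing the groups: <K> = -A^4 + 1 + A^-8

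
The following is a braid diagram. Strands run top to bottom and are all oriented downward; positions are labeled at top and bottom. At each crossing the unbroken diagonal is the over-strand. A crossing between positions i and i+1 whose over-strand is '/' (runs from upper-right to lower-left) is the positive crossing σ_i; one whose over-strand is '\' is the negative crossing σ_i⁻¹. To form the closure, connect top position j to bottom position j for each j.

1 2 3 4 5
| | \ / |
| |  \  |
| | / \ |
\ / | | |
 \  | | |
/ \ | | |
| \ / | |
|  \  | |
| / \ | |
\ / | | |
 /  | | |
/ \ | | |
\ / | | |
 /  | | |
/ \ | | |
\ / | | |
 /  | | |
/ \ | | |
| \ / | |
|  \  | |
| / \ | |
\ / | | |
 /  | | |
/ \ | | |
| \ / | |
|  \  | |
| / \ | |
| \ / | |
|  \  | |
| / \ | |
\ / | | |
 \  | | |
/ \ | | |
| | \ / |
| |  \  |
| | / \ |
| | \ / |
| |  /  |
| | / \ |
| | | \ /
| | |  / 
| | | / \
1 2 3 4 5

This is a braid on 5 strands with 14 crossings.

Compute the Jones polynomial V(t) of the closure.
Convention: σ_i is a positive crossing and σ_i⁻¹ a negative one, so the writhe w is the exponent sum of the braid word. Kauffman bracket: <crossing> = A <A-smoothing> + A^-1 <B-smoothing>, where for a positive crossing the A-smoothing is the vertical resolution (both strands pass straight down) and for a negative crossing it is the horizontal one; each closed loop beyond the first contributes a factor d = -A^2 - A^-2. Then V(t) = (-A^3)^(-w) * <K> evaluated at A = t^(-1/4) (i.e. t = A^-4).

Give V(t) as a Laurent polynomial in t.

Reading the diagram top to bottom ('/'-over between positions i,i+1 = s_i, '\'-over = s_i^-1): braid word = s3^-1 s1^-1 s2^-1 s1 s1 s1 s2^-1 s1 s2^-1 s2^-1 s1^-1 s3^-1 s3 s4.
The presented braid s3^-1 s1^-1 s2^-1 s1 s1 s1 s2^-1 s1 s2^-1 s2^-1 s1^-1 s3^-1 s3 s4 on 5 strands reduces by inverse Markov moves (closure unchanged at each step):
  Destabilize: the word has the form β·s4 where s4 occurs only as the final letter (β ∈ B_4); drop it and the last strand → 4 strands.
  Deconjugate: the word is γ·β·γ⁻¹ with γ = s3^-1 (prefix) and γ⁻¹ = s3 (suffix); strip both.
  Destabilize: the word has the form β·s3^-1 where s3^-1 occurs only as the final letter (β ∈ B_3); drop it and the last strand → 3 strands.
Reduced to β = s1^-1 s2^-1 s1 s1 s1 s2^-1 s1 s2^-1 s2^-1 s1^-1 on 3 strands, 10 crossings.
Compute on β:
Braid: s1^-1 s2^-1 s1 s1 s1 s2^-1 s1 s2^-1 s2^-1 s1^-1 on 3 strands, 10 crossings.
Writhe w = (#positive) - (#negative) = 4 - 6 = -2.
Enumerate smoothing states for the bracket polynomial. There are 2^10 = 1024 states.
Each crossing splits two ways (0=vertical, 1=horizontal). The state's weight is A^(#A-smoothings - #B-smoothings) * d^(loops - 1).
Tabulate the states by total A-exponent and number of loops L (A-exp: L × count):
  A^10: L=5 ×1
  A^8: L=4 ×10
  A^6: L=3 ×38, L=5 ×7
  A^4: L=2 ×67, L=4 ×49, L=6 ×4
  A^2: L=1 ×46, L=3 ×130, L=5 ×33, L=7 ×1
  A^0: L=2 ×131, L=4 ×110, L=6 ×11
  A^-2: L=1 ×25, L=3 ×133, L=5 ×51, L=7 ×1
  A^-4: L=2 ×37, L=4 ×72, L=6 ×11
  A^-6: L=3 ×25, L=5 ×19, L=7 ×1
  A^-8: L=4 ×8, L=6 ×2
  A^-10: L=5 ×1
Each group contributes A^e * Σ count * d^(L-1):
Powers of d = -A^2 - A^-2: d^2 = A^4 + 2 + A^-4; d^3 = -A^6 - 3*A^2 - 3*A^-2 - A^-6; d^4 = A^8 + 4*A^4 + 6 + 4*A^-4 + A^-8; d^5 = -A^10 - 5*A^6 - 10*A^2 - 10*A^-2 - 5*A^-6 - A^-10; d^6 = A^12 + 6*A^8 + 15*A^4 + 20 + 15*A^-4 + 6*A^-8 + A^-12.
  A^10 * (d^4) = A^18 + 4*A^14 + 6*A^10 + 4*A^6 + A^2
  A^8 * (10*d^3) = -10*A^14 - 30*A^10 - 30*A^6 - 10*A^2
  A^6 * (38*d^2 + 7*d^4) = 7*A^14 + 66*A^10 + 118*A^6 + 66*A^2 + 7*A^-2
  A^4 * (67*d + 49*d^3 + 4*d^5) = -4*A^14 - 69*A^10 - 254*A^6 - 254*A^2 - 69*A^-2 - 4*A^-6
  A^2 * (46 + 130*d^2 + 33*d^4 + d^6) = A^14 + 39*A^10 + 277*A^6 + 524*A^2 + 277*A^-2 + 39*A^-6 + A^-10
  A^0 * (131*d + 110*d^3 + 11*d^5) = -11*A^10 - 165*A^6 - 571*A^2 - 571*A^-2 - 165*A^-6 - 11*A^-10
  A^-2 * (25 + 133*d^2 + 51*d^4 + d^6) = A^10 + 57*A^6 + 352*A^2 + 617*A^-2 + 352*A^-6 + 57*A^-10 + A^-14
  A^-4 * (37*d + 72*d^3 + 11*d^5) = -11*A^6 - 127*A^2 - 363*A^-2 - 363*A^-6 - 127*A^-10 - 11*A^-14
  A^-6 * (25*d^2 + 19*d^4 + d^6) = A^6 + 25*A^2 + 116*A^-2 + 184*A^-6 + 116*A^-10 + 25*A^-14 + A^-18
  A^-8 * (8*d^3 + 2*d^5) = -2*A^2 - 18*A^-2 - 44*A^-6 - 44*A^-10 - 18*A^-14 - 2*A^-18
  A^-10 * (d^4) = A^-2 + 4*A^-6 + 6*A^-10 + 4*A^-14 + A^-18
Summing the groups: <K> = A^18 - 2*A^14 + 2*A^10 - 3*A^6 + 4*A^2 - 3*A^-2 + 3*A^-6 - 2*A^-10 + A^-14
Normalise by the writhe: (-A^3)^(-w) = (-A^3)^(2) = A^6, so f(A) = A^6 * <K> = A^24 - 2*A^20 + 2*A^16 - 3*A^12 + 4*A^8 - 3*A^4 + 3 - 2*A^-4 + A^-8.
Substitute A = t^(-1/4), i.e. A^e → t^(-e/4): V(t) = t^2 - 2*t + 3 - 3*t^-1 + 4*t^-2 - 3*t^-3 + 2*t^-4 - 2*t^-5 + t^-6

Answer: t^2 - 2*t + 3 - 3*t^-1 + 4*t^-2 - 3*t^-3 + 2*t^-4 - 2*t^-5 + t^-6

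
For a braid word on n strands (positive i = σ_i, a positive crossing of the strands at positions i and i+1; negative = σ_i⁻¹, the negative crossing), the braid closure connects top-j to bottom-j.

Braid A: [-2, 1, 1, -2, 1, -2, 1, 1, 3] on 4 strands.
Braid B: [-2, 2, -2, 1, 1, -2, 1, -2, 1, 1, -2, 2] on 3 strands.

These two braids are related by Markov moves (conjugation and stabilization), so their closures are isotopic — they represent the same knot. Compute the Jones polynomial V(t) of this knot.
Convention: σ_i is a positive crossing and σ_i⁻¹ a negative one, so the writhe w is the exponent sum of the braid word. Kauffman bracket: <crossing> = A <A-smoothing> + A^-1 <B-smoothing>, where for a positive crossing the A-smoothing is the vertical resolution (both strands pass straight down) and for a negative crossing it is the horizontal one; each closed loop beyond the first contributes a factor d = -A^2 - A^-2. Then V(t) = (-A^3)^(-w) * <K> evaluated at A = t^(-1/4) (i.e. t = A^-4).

Markov-equivalent braids have isotopic closures, hence identical knot invariants. Strip the Markov moves from each word to reach a common short braid β, then compute V(t) once on β.
Braid A: s2^-1 s1 s1 s2^-1 s1 s2^-1 s1 s1 s3 on 4 strands reduces by inverse Markov moves (closure unchanged at each step):
  Destabilize: the word has the form β·s3 where s3 occurs only as the final letter (β ∈ B_3); drop it and the last strand → 3 strands.
Reduced to β = s2^-1 s1 s1 s2^-1 s1 s2^-1 s1 s1 on 3 strands, 8 crossings.
Braid B: s2^-1 s2 s2^-1 s1 s1 s2^-1 s1 s2^-1 s1 s1 s2^-1 s2 on 3 strands reduces by inverse Markov moves (closure unchanged at each step):
  Deconjugate: the word is γ·β·γ⁻¹ with γ = s2^-1 s2 (prefix) and γ⁻¹ = s2^-1 s2 (suffix); strip both.
Reduced to β = s2^-1 s1 s1 s2^-1 s1 s2^-1 s1 s1 on 3 strands, 8 crossings.
Both give the same β = s2^-1 s1 s1 s2^-1 s1 s2^-1 s1 s1 on 3 strands, so one state sum suffices:
Braid: s2^-1 s1 s1 s2^-1 s1 s2^-1 s1 s1 on 3 strands, 8 crossings.
Writhe w = (#positive) - (#negative) = 5 - 3 = 2.
Enumerate smoothing states for the bracket polynomial. There are 2^8 = 256 states.
Each crossing splits two ways (0=vertical, 1=horizontal). The state's weight is A^(#A-smoothings - #B-smoothings) * d^(loops - 1).
Tabulate the states by total A-exponent and number of loops L (A-exp: L × count):
  A^8: L=4 ×1
  A^6: L=3 ×8
  A^4: L=2 ×26, L=4 ×2
  A^2: L=1 ×35, L=3 ×21
  A^0: L=2 ×63, L=4 ×7
  A^-2: L=3 ×55, L=5 ×1
  A^-4: L=4 ×28
  A^-6: L=5 ×8
  A^-8: L=6 ×1
Each group contributes A^e * Σ count * d^(L-1):
Powers of d = -A^2 - A^-2: d^2 = A^4 + 2 + A^-4; d^3 = -A^6 - 3*A^2 - 3*A^-2 - A^-6; d^4 = A^8 + 4*A^4 + 6 + 4*A^-4 + A^-8; d^5 = -A^10 - 5*A^6 - 10*A^2 - 10*A^-2 - 5*A^-6 - A^-10.
  A^8 * (d^3) = -A^14 - 3*A^10 - 3*A^6 - A^2
  A^6 * (8*d^2) = 8*A^10 + 16*A^6 + 8*A^2
  A^4 * (26*d + 2*d^3) = -2*A^10 - 32*A^6 - 32*A^2 - 2*A^-2
  A^2 * (35 + 21*d^2) = 21*A^6 + 77*A^2 + 21*A^-2
  A^0 * (63*d + 7*d^3) = -7*A^6 - 84*A^2 - 84*A^-2 - 7*A^-6
  A^-2 * (55*d^2 + d^4) = A^6 + 59*A^2 + 116*A^-2 + 59*A^-6 + A^-10
  A^-4 * (28*d^3) = -28*A^2 - 84*A^-2 - 84*A^-6 - 28*A^-10
  A^-6 * (8*d^4) = 8*A^2 + 32*A^-2 + 48*A^-6 + 32*A^-10 + 8*A^-14
  A^-8 * (d^5) = -A^2 - 5*A^-2 - 10*A^-6 - 10*A^-10 - 5*A^-14 - A^-18
Summing the groups: <K> = -A^14 + 3*A^10 - 4*A^6 + 6*A^2 - 6*A^-2 + 6*A^-6 - 5*A^-10 + 3*A^-14 - A^-18
Normalise by the writhe: (-A^3)^(-w) = (-A^3)^(-2) = A^-6, so f(A) = A^-6 * <K> = -A^8 + 3*A^4 - 4 + 6*A^-4 - 6*A^-8 + 6*A^-12 - 5*A^-16 + 3*A^-20 - A^-24.
Substitute A = t^(-1/4), i.e. A^e → t^(-e/4): V(t) = -t^6 + 3*t^5 - 5*t^4 + 6*t^3 - 6*t^2 + 6*t - 4 + 3*t^-1 - t^-2

Answer: -t^6 + 3*t^5 - 5*t^4 + 6*t^3 - 6*t^2 + 6*t - 4 + 3*t^-1 - t^-2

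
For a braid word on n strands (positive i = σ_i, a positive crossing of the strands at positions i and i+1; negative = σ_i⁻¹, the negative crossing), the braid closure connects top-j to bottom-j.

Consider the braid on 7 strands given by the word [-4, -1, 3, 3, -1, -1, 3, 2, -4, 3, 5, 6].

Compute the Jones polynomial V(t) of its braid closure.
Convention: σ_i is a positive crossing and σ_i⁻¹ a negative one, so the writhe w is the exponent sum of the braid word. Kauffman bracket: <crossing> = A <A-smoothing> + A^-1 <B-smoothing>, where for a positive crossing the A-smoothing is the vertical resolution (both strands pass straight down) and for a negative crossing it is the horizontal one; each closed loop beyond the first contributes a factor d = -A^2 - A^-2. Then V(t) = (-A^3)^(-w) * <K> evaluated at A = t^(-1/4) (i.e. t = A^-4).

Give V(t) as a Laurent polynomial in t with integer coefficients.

The presented braid s4^-1 s1^-1 s3 s3 s1^-1 s1^-1 s3 s2 s4^-1 s3 s5 s6 on 7 strands reduces by inverse Markov moves (closure unchanged at each step):
  Destabilize: the word has the form β·s6 where s6 occurs only as the final letter (β ∈ B_6); drop it and the last strand → 6 strands.
  Destabilize: the word has the form β·s5 where s5 occurs only as the final letter (β ∈ B_5); drop it and the last strand → 5 strands.
Reduced to β = s4^-1 s1^-1 s3 s3 s1^-1 s1^-1 s3 s2 s4^-1 s3 on 5 strands, 10 crossings.
Compute on β:
Braid: s4^-1 s1^-1 s3 s3 s1^-1 s1^-1 s3 s2 s4^-1 s3 on 5 strands, 10 crossings.
Writhe w = (#positive) - (#negative) = 5 - 5 = 0.
State-sum expansion of <K>. There are 2^10 = 1024 states.
For each crossing: s=0 is the vertical smoothing, s=1 horizontal. Crossing k contributes A^(sign_k * (1 - 2*s_k)); loop factor d = -A^2 - A^-2.
Tabulate the states by total A-exponent and number of loops L (A-exp: L × count):
  A^10: L=6 ×1
  A^8: L=5 ×10
  A^6: L=4 ×41, L=6 ×4
  A^4: L=3 ×83, L=5 ×36, L=7 ×1
  A^2: L=2 ×84, L=4 ×107, L=6 ×19
  A^0: L=1 ×33, L=3 ×143, L=5 ×70, L=7 ×6
  A^-2: L=2 ×68, L=4 ×116, L=6 ×25, L=8 ×1
  A^-4: L=3 ×64, L=5 ×52, L=7 ×4
  A^-6: L=4 ×33, L=6 ×12
  A^-8: L=5 ×9, L=7 ×1
  A^-10: L=6 ×1
Each group contributes A^e * Σ count * d^(L-1):
Powers of d = -A^2 - A^-2: d^2 = A^4 + 2 + A^-4; d^3 = -A^6 - 3*A^2 - 3*A^-2 - A^-6; d^4 = A^8 + 4*A^4 + 6 + 4*A^-4 + A^-8; d^5 = -A^10 - 5*A^6 - 10*A^2 - 10*A^-2 - 5*A^-6 - A^-10; d^6 = A^12 + 6*A^8 + 15*A^4 + 20 + 15*A^-4 + 6*A^-8 + A^-12; d^7 = -A^14 - 7*A^10 - 21*A^6 - 35*A^2 - 35*A^-2 - 21*A^-6 - 7*A^-10 - A^-14.
  A^10 * (d^5) = -A^20 - 5*A^16 - 10*A^12 - 10*A^8 - 5*A^4 - 1
  A^8 * (10*d^4) = 10*A^16 + 40*A^12 + 60*A^8 + 40*A^4 + 10
  A^6 * (41*d^3 + 4*d^5) = -4*A^16 - 61*A^12 - 163*A^8 - 163*A^4 - 61 - 4*A^-4
  A^4 * (83*d^2 + 36*d^4 + d^6) = A^16 + 42*A^12 + 242*A^8 + 402*A^4 + 242 + 42*A^-4 + A^-8
  A^2 * (84*d + 107*d^3 + 19*d^5) = -19*A^12 - 202*A^8 - 595*A^4 - 595 - 202*A^-4 - 19*A^-8
  A^0 * (33 + 143*d^2 + 70*d^4 + 6*d^6) = 6*A^12 + 106*A^8 + 513*A^4 + 859 + 513*A^-4 + 106*A^-8 + 6*A^-12
  A^-2 * (68*d + 116*d^3 + 25*d^5 + d^7) = -A^12 - 32*A^8 - 262*A^4 - 701 - 701*A^-4 - 262*A^-8 - 32*A^-12 - A^-16
  A^-4 * (64*d^2 + 52*d^4 + 4*d^6) = 4*A^8 + 76*A^4 + 332 + 520*A^-4 + 332*A^-8 + 76*A^-12 + 4*A^-16
  A^-6 * (33*d^3 + 12*d^5) = -12*A^4 - 93 - 219*A^-4 - 219*A^-8 - 93*A^-12 - 12*A^-16
  A^-8 * (9*d^4 + d^6) = A^4 + 15 + 51*A^-4 + 74*A^-8 + 51*A^-12 + 15*A^-16 + A^-20
  A^-10 * (d^5) = -1 - 5*A^-4 - 10*A^-8 - 10*A^-12 - 5*A^-16 - A^-20
Summing the groups: <K> = -A^20 + 2*A^16 - 3*A^12 + 5*A^8 - 5*A^4 + 6 - 5*A^-4 + 3*A^-8 - 2*A^-12 + A^-16
Normalise by the writhe: (-A^3)^(-w) = (-A^3)^(0) = 1, so f(A) = 1 * <K> = -A^20 + 2*A^16 - 3*A^12 + 5*A^8 - 5*A^4 + 6 - 5*A^-4 + 3*A^-8 - 2*A^-12 + A^-16.
Substitute A = t^(-1/4), i.e. A^e → t^(-e/4): V(t) = t^4 - 2*t^3 + 3*t^2 - 5*t + 6 - 5*t^-1 + 5*t^-2 - 3*t^-3 + 2*t^-4 - t^-5

Answer: t^4 - 2*t^3 + 3*t^2 - 5*t + 6 - 5*t^-1 + 5*t^-2 - 3*t^-3 + 2*t^-4 - t^-5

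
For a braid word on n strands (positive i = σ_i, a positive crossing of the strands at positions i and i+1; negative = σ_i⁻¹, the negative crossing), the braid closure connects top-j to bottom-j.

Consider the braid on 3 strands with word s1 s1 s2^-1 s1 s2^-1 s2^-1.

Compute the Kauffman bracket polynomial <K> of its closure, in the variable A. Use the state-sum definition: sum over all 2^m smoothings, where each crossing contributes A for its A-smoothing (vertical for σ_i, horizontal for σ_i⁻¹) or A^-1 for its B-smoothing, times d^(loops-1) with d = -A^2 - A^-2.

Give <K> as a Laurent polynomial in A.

Braid: s1 s1 s2^-1 s1 s2^-1 s2^-1 on 3 strands, 6 crossings.
Writhe w = (#positive) - (#negative) = 3 - 3 = 0.
Enumerate smoothing states for the bracket polynomial. There are 2^6 = 64 states.
Smooth each crossing (0=||, 1=⌣⌢); contribution A^(Σ sign_k(1-2s_k)) * d^(L-1).
Tabulate the states by total A-exponent and number of loops L (A-exp: L × count):
  A^6: L=4 ×1
  A^4: L=3 ×6
  A^2: L=2 ×14, L=4 ×1
  A^0: L=1 ×13, L=3 ×7
  A^-2: L=2 ×14, L=4 ×1
  A^-4: L=3 ×6
  A^-6: L=4 ×1
Each group contributes A^e * Σ count * d^(L-1):
Powers of d = -A^2 - A^-2: d^2 = A^4 + 2 + A^-4; d^3 = -A^6 - 3*A^2 - 3*A^-2 - A^-6.
  A^6 * (d^3) = -A^12 - 3*A^8 - 3*A^4 - 1
  A^4 * (6*d^2) = 6*A^8 + 12*A^4 + 6
  A^2 * (14*d + d^3) = -A^8 - 17*A^4 - 17 - A^-4
  A^0 * (13 + 7*d^2) = 7*A^4 + 27 + 7*A^-4
  A^-2 * (14*d + d^3) = -A^4 - 17 - 17*A^-4 - A^-8
  A^-4 * (6*d^2) = 6 + 12*A^-4 + 6*A^-8
  A^-6 * (d^3) = -1 - 3*A^-4 - 3*A^-8 - A^-12
Summing the groups: <K> = -A^12 + 2*A^8 - 2*A^4 + 3 - 2*A^-4 + 2*A^-8 - A^-12

Answer: -A^12 + 2*A^8 - 2*A^4 + 3 - 2*A^-4 + 2*A^-8 - A^-12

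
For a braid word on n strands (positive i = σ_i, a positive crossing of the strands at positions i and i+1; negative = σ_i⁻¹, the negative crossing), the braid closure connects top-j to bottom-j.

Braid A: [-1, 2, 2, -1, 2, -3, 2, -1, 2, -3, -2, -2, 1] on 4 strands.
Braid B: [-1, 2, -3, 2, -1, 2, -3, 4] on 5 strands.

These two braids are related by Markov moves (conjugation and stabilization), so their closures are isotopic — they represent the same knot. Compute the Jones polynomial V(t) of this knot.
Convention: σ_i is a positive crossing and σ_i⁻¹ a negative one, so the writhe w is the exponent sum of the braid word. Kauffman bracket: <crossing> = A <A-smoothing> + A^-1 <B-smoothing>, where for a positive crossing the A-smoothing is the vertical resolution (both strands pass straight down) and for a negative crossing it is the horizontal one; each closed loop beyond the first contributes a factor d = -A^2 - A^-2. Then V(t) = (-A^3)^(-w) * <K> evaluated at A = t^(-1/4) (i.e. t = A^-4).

-t^3 + 3*t^2 - 3*t + 4 - 4*t^-1 + 3*t^-2 - 2*t^-3 + t^-4

Derivation:
Markov-equivalent braids have isotopic closures, hence identical knot invariants. Strip the Markov moves from each word to reach a common short braid β, then compute V(t) once on β.
Braid A: s1^-1 s2 s2 s1^-1 s2 s3^-1 s2 s1^-1 s2 s3^-1 s2^-1 s2^-1 s1 on 4 strands reduces by inverse Markov moves (closure unchanged at each step):
  Deconjugate: the word is γ·β·γ⁻¹ with γ = s1^-1 (prefix) and γ⁻¹ = s1 (suffix); strip both.
  Deconjugate: the word is γ·β·γ⁻¹ with γ = s2 s2 (prefix) and γ⁻¹ = s2^-1 s2^-1 (suffix); strip both.
Reduced to β = s1^-1 s2 s3^-1 s2 s1^-1 s2 s3^-1 on 4 strands, 7 crossings.
Braid B: s1^-1 s2 s3^-1 s2 s1^-1 s2 s3^-1 s4 on 5 strands reduces by inverse Markov moves (closure unchanged at each step):
  Destabilize: the word has the form β·s4 where s4 occurs only as the final letter (β ∈ B_4); drop it and the last strand → 4 strands.
Reduced to β = s1^-1 s2 s3^-1 s2 s1^-1 s2 s3^-1 on 4 strands, 7 crossings.
Both give the same β = s1^-1 s2 s3^-1 s2 s1^-1 s2 s3^-1 on 4 strands, so one state sum suffices:
Braid: s1^-1 s2 s3^-1 s2 s1^-1 s2 s3^-1 on 4 strands, 7 crossings.
Writhe w = (#positive) - (#negative) = 3 - 4 = -1.
Enumerate smoothing states for the bracket polynomial. There are 2^7 = 128 states.
Each crossing splits two ways (0=vertical, 1=horizontal). The state's weight is A^(#A-smoothings - #B-smoothings) * d^(loops - 1).
Tabulate the states by total A-exponent and number of loops L (A-exp: L × count):
  A^7: L=4 ×1
  A^5: L=3 ×7
  A^3: L=2 ×19, L=4 ×2
  A^1: L=1 ×21, L=3 ×14
  A^-1: L=2 ×32, L=4 ×3
  A^-3: L=3 ×21
  A^-5: L=4 ×7
  A^-7: L=5 ×1
Each group contributes A^e * Σ count * d^(L-1):
Powers of d = -A^2 - A^-2: d^2 = A^4 + 2 + A^-4; d^3 = -A^6 - 3*A^2 - 3*A^-2 - A^-6; d^4 = A^8 + 4*A^4 + 6 + 4*A^-4 + A^-8.
  A^7 * (d^3) = -A^13 - 3*A^9 - 3*A^5 - A
  A^5 * (7*d^2) = 7*A^9 + 14*A^5 + 7*A
  A^3 * (19*d + 2*d^3) = -2*A^9 - 25*A^5 - 25*A - 2*A^-3
  A^1 * (21 + 14*d^2) = 14*A^5 + 49*A + 14*A^-3
  A^-1 * (32*d + 3*d^3) = -3*A^5 - 41*A - 41*A^-3 - 3*A^-7
  A^-3 * (21*d^2) = 21*A + 42*A^-3 + 21*A^-7
  A^-5 * (7*d^3) = -7*A - 21*A^-3 - 21*A^-7 - 7*A^-11
  A^-7 * (d^4) = A + 4*A^-3 + 6*A^-7 + 4*A^-11 + A^-15
Summing the groups: <K> = -A^13 + 2*A^9 - 3*A^5 + 4*A - 4*A^-3 + 3*A^-7 - 3*A^-11 + A^-15
Normalise by the writhe: (-A^3)^(-w) = (-A^3)^(1) = -A^3, so f(A) = -A^3 * <K> = A^16 - 2*A^12 + 3*A^8 - 4*A^4 + 4 - 3*A^-4 + 3*A^-8 - A^-12.
Substitute A = t^(-1/4), i.e. A^e → t^(-e/4): V(t) = -t^3 + 3*t^2 - 3*t + 4 - 4*t^-1 + 3*t^-2 - 2*t^-3 + t^-4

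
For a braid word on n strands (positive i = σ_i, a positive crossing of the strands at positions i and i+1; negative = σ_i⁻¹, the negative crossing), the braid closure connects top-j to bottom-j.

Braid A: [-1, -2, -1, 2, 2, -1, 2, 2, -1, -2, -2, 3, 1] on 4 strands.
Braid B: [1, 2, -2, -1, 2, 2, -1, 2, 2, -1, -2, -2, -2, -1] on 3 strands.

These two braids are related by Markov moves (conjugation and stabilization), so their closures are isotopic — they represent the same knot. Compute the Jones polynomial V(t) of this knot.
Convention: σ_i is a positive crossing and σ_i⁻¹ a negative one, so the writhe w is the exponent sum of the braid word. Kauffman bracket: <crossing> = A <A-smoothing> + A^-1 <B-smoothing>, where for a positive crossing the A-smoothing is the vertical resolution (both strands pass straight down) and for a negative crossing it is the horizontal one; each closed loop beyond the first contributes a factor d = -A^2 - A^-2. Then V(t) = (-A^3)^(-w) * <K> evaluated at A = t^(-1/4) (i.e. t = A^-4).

t^2 - 2*t + 4 - 4*t^-1 + 4*t^-2 - 4*t^-3 + 3*t^-4 - 2*t^-5 + t^-6

Derivation:
Markov-equivalent braids have isotopic closures, hence identical knot invariants. Strip the Markov moves from each word to reach a common short braid β, then compute V(t) once on β.
Braid A: s1^-1 s2^-1 s1^-1 s2 s2 s1^-1 s2 s2 s1^-1 s2^-1 s2^-1 s3 s1 on 4 strands reduces by inverse Markov moves (closure unchanged at each step):
  Deconjugate: the word is γ·β·γ⁻¹ with γ = s1^-1 (prefix) and γ⁻¹ = s1 (suffix); strip both.
  Destabilize: the word has the form β·s3 where s3 occurs only as the final letter (β ∈ B_3); drop it and the last strand → 3 strands.
Reduced to β = s2^-1 s1^-1 s2 s2 s1^-1 s2 s2 s1^-1 s2^-1 s2^-1 on 3 strands, 10 crossings.
Braid B: s1 s2 s2^-1 s1^-1 s2 s2 s1^-1 s2 s2 s1^-1 s2^-1 s2^-1 s2^-1 s1^-1 on 3 strands reduces by inverse Markov moves (closure unchanged at each step):
  Deconjugate: the word is γ·β·γ⁻¹ with γ = s1 s2 (prefix) and γ⁻¹ = s2^-1 s1^-1 (suffix); strip both.
Reduced to β = s2^-1 s1^-1 s2 s2 s1^-1 s2 s2 s1^-1 s2^-1 s2^-1 on 3 strands, 10 crossings.
Both give the same β = s2^-1 s1^-1 s2 s2 s1^-1 s2 s2 s1^-1 s2^-1 s2^-1 on 3 strands, so one state sum suffices:
Braid: s2^-1 s1^-1 s2 s2 s1^-1 s2 s2 s1^-1 s2^-1 s2^-1 on 3 strands, 10 crossings.
Writhe w = (#positive) - (#negative) = 4 - 6 = -2.
Computing the Kauffman bracket via state sum. There are 2^10 = 1024 states.
Each crossing splits two ways (0=vertical, 1=horizontal). The state's weight is A^(#A-smoothings - #B-smoothings) * d^(loops - 1).
Tabulate the states by total A-exponent and number of loops L (A-exp: L × count):
  A^10: L=5 ×1
  A^8: L=4 ×10
  A^6: L=3 ×39, L=5 ×6
  A^4: L=2 ×66, L=4 ×52, L=6 ×2
  A^2: L=1 ×45, L=3 ×124, L=5 ×41
  A^0: L=2 ×118, L=4 ×113, L=6 ×21
  A^-2: L=1 ×20, L=3 ×120, L=5 ×63, L=7 ×7
  A^-4: L=2 ×30, L=4 ×68, L=6 ×21, L=8 ×1
  A^-6: L=3 ×20, L=5 ×22, L=7 ×3
  A^-8: L=4 ×7, L=6 ×3
  A^-10: L=5 ×1
Each group contributes A^e * Σ count * d^(L-1):
Powers of d = -A^2 - A^-2: d^2 = A^4 + 2 + A^-4; d^3 = -A^6 - 3*A^2 - 3*A^-2 - A^-6; d^4 = A^8 + 4*A^4 + 6 + 4*A^-4 + A^-8; d^5 = -A^10 - 5*A^6 - 10*A^2 - 10*A^-2 - 5*A^-6 - A^-10; d^6 = A^12 + 6*A^8 + 15*A^4 + 20 + 15*A^-4 + 6*A^-8 + A^-12; d^7 = -A^14 - 7*A^10 - 21*A^6 - 35*A^2 - 35*A^-2 - 21*A^-6 - 7*A^-10 - A^-14.
  A^10 * (d^4) = A^18 + 4*A^14 + 6*A^10 + 4*A^6 + A^2
  A^8 * (10*d^3) = -10*A^14 - 30*A^10 - 30*A^6 - 10*A^2
  A^6 * (39*d^2 + 6*d^4) = 6*A^14 + 63*A^10 + 114*A^6 + 63*A^2 + 6*A^-2
  A^4 * (66*d + 52*d^3 + 2*d^5) = -2*A^14 - 62*A^10 - 242*A^6 - 242*A^2 - 62*A^-2 - 2*A^-6
  A^2 * (45 + 124*d^2 + 41*d^4) = 41*A^10 + 288*A^6 + 539*A^2 + 288*A^-2 + 41*A^-6
  A^0 * (118*d + 113*d^3 + 21*d^5) = -21*A^10 - 218*A^6 - 667*A^2 - 667*A^-2 - 218*A^-6 - 21*A^-10
  A^-2 * (20 + 120*d^2 + 63*d^4 + 7*d^6) = 7*A^10 + 105*A^6 + 477*A^2 + 778*A^-2 + 477*A^-6 + 105*A^-10 + 7*A^-14
  A^-4 * (30*d + 68*d^3 + 21*d^5 + d^7) = -A^10 - 28*A^6 - 194*A^2 - 479*A^-2 - 479*A^-6 - 194*A^-10 - 28*A^-14 - A^-18
  A^-6 * (20*d^2 + 22*d^4 + 3*d^6) = 3*A^6 + 40*A^2 + 153*A^-2 + 232*A^-6 + 153*A^-10 + 40*A^-14 + 3*A^-18
  A^-8 * (7*d^3 + 3*d^5) = -3*A^2 - 22*A^-2 - 51*A^-6 - 51*A^-10 - 22*A^-14 - 3*A^-18
  A^-10 * (d^4) = A^-2 + 4*A^-6 + 6*A^-10 + 4*A^-14 + A^-18
Summing the groups: <K> = A^18 - 2*A^14 + 3*A^10 - 4*A^6 + 4*A^2 - 4*A^-2 + 4*A^-6 - 2*A^-10 + A^-14
Normalise by the writhe: (-A^3)^(-w) = (-A^3)^(2) = A^6, so f(A) = A^6 * <K> = A^24 - 2*A^20 + 3*A^16 - 4*A^12 + 4*A^8 - 4*A^4 + 4 - 2*A^-4 + A^-8.
Substitute A = t^(-1/4), i.e. A^e → t^(-e/4): V(t) = t^2 - 2*t + 4 - 4*t^-1 + 4*t^-2 - 4*t^-3 + 3*t^-4 - 2*t^-5 + t^-6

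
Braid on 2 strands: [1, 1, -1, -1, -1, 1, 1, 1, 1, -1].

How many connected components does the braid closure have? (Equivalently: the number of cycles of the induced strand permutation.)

Track the strand permutation on 2 strands, starting from identity.
  step 1: s1 swaps positions 1,2 -> [2 1]
  step 2: s1 swaps positions 1,2 -> [1 2]
  step 3: s1^-1 swaps positions 1,2 -> [2 1]
  step 4: s1^-1 swaps positions 1,2 -> [1 2]
  step 5: s1^-1 swaps positions 1,2 -> [2 1]
  step 6: s1 swaps positions 1,2 -> [1 2]
  step 7: s1 swaps positions 1,2 -> [2 1]
  step 8: s1 swaps positions 1,2 -> [1 2]
  step 9: s1 swaps positions 1,2 -> [2 1]
  step 10: s1^-1 swaps positions 1,2 -> [1 2]
Final permutation (position -> original strand): [1 2]
Closure components = cycle count of this permutation = 2.

Answer: 2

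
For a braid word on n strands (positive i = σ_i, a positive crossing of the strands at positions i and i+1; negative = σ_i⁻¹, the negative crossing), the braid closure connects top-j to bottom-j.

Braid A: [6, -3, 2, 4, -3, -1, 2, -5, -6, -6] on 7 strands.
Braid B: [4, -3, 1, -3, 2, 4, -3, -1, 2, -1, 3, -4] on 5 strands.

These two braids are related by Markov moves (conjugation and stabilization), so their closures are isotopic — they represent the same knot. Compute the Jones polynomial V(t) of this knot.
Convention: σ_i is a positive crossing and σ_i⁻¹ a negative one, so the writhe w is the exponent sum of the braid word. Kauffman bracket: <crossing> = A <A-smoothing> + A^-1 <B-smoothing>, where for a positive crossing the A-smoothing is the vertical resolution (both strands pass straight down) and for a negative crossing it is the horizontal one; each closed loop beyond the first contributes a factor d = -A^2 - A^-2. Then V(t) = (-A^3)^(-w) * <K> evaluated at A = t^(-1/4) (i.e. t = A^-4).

t^2 - t + 1 - t^-1 + t^-2

Derivation:
Markov-equivalent braids have isotopic closures, hence identical knot invariants. Strip the Markov moves from each word to reach a common short braid β, then compute V(t) once on β.
Braid A: s6 s3^-1 s2 s4 s3^-1 s1^-1 s2 s5^-1 s6^-1 s6^-1 on 7 strands reduces by inverse Markov moves (closure unchanged at each step):
  Deconjugate: the word is γ·β·γ⁻¹ with γ = s6 (prefix) and γ⁻¹ = s6^-1 (suffix); strip both.
  Destabilize: the word has the form β·s6^-1 where s6^-1 occurs only as the final letter (β ∈ B_6); drop it and the last strand → 6 strands.
  Destabilize: the word has the form β·s5^-1 where s5^-1 occurs only as the final letter (β ∈ B_5); drop it and the last strand → 5 strands.
Reduced to β = s3^-1 s2 s4 s3^-1 s1^-1 s2 on 5 strands, 6 crossings.
Braid B: s4 s3^-1 s1 s3^-1 s2 s4 s3^-1 s1^-1 s2 s1^-1 s3 s4^-1 on 5 strands reduces by inverse Markov moves (closure unchanged at each step):
  Deconjugate: the word is γ·β·γ⁻¹ with γ = s4 (prefix) and γ⁻¹ = s4^-1 (suffix); strip both.
  Deconjugate: the word is γ·β·γ⁻¹ with γ = s3^-1 s1 (prefix) and γ⁻¹ = s1^-1 s3 (suffix); strip both.
Reduced to β = s3^-1 s2 s4 s3^-1 s1^-1 s2 on 5 strands, 6 crossings.
Both give the same β = s3^-1 s2 s4 s3^-1 s1^-1 s2 on 5 strands, so one state sum suffices:
Braid: s3^-1 s2 s4 s3^-1 s1^-1 s2 on 5 strands, 6 crossings.
Writhe w = (#positive) - (#negative) = 3 - 3 = 0.
Computing the Kauffman bracket via state sum. There are 2^6 = 64 states.
Each crossing splits two ways (0=vertical, 1=horizontal). The state's weight is A^(#A-smoothings - #B-smoothings) * d^(loops - 1).
Tabulate the states by total A-exponent and number of loops L (A-exp: L × count):
  A^6: L=4 ×1
  A^4: L=3 ×5, L=5 ×1
  A^2: L=2 ×9, L=4 ×6
  A^0: L=1 ×5, L=3 ×14, L=5 ×1
  A^-2: L=2 ×9, L=4 ×6
  A^-4: L=3 ×5, L=5 ×1
  A^-6: L=4 ×1
Each group contributes A^e * Σ count * d^(L-1):
Powers of d = -A^2 - A^-2: d^2 = A^4 + 2 + A^-4; d^3 = -A^6 - 3*A^2 - 3*A^-2 - A^-6; d^4 = A^8 + 4*A^4 + 6 + 4*A^-4 + A^-8.
  A^6 * (d^3) = -A^12 - 3*A^8 - 3*A^4 - 1
  A^4 * (5*d^2 + d^4) = A^12 + 9*A^8 + 16*A^4 + 9 + A^-4
  A^2 * (9*d + 6*d^3) = -6*A^8 - 27*A^4 - 27 - 6*A^-4
  A^0 * (5 + 14*d^2 + d^4) = A^8 + 18*A^4 + 39 + 18*A^-4 + A^-8
  A^-2 * (9*d + 6*d^3) = -6*A^4 - 27 - 27*A^-4 - 6*A^-8
  A^-4 * (5*d^2 + d^4) = A^4 + 9 + 16*A^-4 + 9*A^-8 + A^-12
  A^-6 * (d^3) = -1 - 3*A^-4 - 3*A^-8 - A^-12
Summing the groups: <K> = A^8 - A^4 + 1 - A^-4 + A^-8
Normalise by the writhe: (-A^3)^(-w) = (-A^3)^(0) = 1, so f(A) = 1 * <K> = A^8 - A^4 + 1 - A^-4 + A^-8.
Substitute A = t^(-1/4), i.e. A^e → t^(-e/4): V(t) = t^2 - t + 1 - t^-1 + t^-2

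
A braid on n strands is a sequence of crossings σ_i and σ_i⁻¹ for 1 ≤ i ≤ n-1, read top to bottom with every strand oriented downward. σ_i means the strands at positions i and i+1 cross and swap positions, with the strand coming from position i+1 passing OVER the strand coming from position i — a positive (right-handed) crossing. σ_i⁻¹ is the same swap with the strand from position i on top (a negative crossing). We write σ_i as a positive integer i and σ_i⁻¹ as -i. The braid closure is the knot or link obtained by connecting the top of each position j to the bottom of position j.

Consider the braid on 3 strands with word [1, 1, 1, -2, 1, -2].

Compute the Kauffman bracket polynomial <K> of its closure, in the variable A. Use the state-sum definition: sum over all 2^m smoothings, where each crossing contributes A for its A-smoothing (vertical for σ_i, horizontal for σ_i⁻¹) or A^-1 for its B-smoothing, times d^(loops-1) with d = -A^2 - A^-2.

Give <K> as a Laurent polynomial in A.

A^10 - A^6 + 2*A^2 - 2*A^-2 + 2*A^-6 - 2*A^-10 + A^-14

Derivation:
Braid: s1 s1 s1 s2^-1 s1 s2^-1 on 3 strands, 6 crossings.
Writhe w = (#positive) - (#negative) = 4 - 2 = 2.
State-sum expansion of <K>. There are 2^6 = 64 states.
Smooth each crossing (0=||, 1=⌣⌢); contribution A^(Σ sign_k(1-2s_k)) * d^(L-1).
Tabulate the states by total A-exponent and number of loops L (A-exp: L × count):
  A^6: L=3 ×1
  A^4: L=2 ×6
  A^2: L=1 ×11, L=3 ×4
  A^0: L=2 ×19, L=4 ×1
  A^-2: L=3 ×15
  A^-4: L=4 ×6
  A^-6: L=5 ×1
Each group contributes A^e * Σ count * d^(L-1):
Powers of d = -A^2 - A^-2: d^2 = A^4 + 2 + A^-4; d^3 = -A^6 - 3*A^2 - 3*A^-2 - A^-6; d^4 = A^8 + 4*A^4 + 6 + 4*A^-4 + A^-8.
  A^6 * (d^2) = A^10 + 2*A^6 + A^2
  A^4 * (6*d) = -6*A^6 - 6*A^2
  A^2 * (11 + 4*d^2) = 4*A^6 + 19*A^2 + 4*A^-2
  A^0 * (19*d + d^3) = -A^6 - 22*A^2 - 22*A^-2 - A^-6
  A^-2 * (15*d^2) = 15*A^2 + 30*A^-2 + 15*A^-6
  A^-4 * (6*d^3) = -6*A^2 - 18*A^-2 - 18*A^-6 - 6*A^-10
  A^-6 * (d^4) = A^2 + 4*A^-2 + 6*A^-6 + 4*A^-10 + A^-14
Summing the groups: <K> = A^10 - A^6 + 2*A^2 - 2*A^-2 + 2*A^-6 - 2*A^-10 + A^-14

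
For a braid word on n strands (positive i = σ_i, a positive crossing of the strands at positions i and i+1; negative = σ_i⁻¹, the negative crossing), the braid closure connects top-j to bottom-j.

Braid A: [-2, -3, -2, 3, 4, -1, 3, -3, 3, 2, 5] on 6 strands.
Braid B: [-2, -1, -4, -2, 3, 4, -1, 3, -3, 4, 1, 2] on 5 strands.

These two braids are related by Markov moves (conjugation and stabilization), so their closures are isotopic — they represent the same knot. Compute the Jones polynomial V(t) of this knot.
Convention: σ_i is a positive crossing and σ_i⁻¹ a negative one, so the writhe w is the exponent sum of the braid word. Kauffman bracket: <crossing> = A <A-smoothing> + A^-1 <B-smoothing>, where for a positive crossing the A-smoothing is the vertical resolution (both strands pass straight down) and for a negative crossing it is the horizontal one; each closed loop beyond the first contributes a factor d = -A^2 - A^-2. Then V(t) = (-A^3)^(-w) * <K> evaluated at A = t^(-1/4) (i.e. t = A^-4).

1

Derivation:
Markov-equivalent braids have isotopic closures, hence identical knot invariants. Strip the Markov moves from each word to reach a common short braid β, then compute V(t) once on β.
Braid A: s2^-1 s3^-1 s2^-1 s3 s4 s1^-1 s3 s3^-1 s3 s2 s5 on 6 strands reduces by inverse Markov moves (closure unchanged at each step):
  Destabilize: the word has the form β·s5 where s5 occurs only as the final letter (β ∈ B_5); drop it and the last strand → 5 strands.
  Deconjugate: the word is γ·β·γ⁻¹ with γ = s2^-1 s3^-1 (prefix) and γ⁻¹ = s3 s2 (suffix); strip both.
Reduced to β = s2^-1 s3 s4 s1^-1 s3 s3^-1 on 5 strands, 6 crossings.
Braid B: s2^-1 s1^-1 s4^-1 s2^-1 s3 s4 s1^-1 s3 s3^-1 s4 s1 s2 on 5 strands reduces by inverse Markov moves (closure unchanged at each step):
  Deconjugate: the word is γ·β·γ⁻¹ with γ = s2^-1 s1^-1 (prefix) and γ⁻¹ = s1 s2 (suffix); strip both.
  Deconjugate: the word is γ·β·γ⁻¹ with γ = s4^-1 (prefix) and γ⁻¹ = s4 (suffix); strip both.
Reduced to β = s2^-1 s3 s4 s1^-1 s3 s3^-1 on 5 strands, 6 crossings.
Both give the same β = s2^-1 s3 s4 s1^-1 s3 s3^-1 on 5 strands, so one state sum suffices:
First cancel adjacent σ_i σ_i⁻¹ pairs (Reidemeister II — same braid, same closure): s2^-1 s3 s4 s1^-1 s3 s3^-1 → s2^-1 s3 s4 s1^-1.
Braid: s2^-1 s3 s4 s1^-1 on 5 strands, 4 crossings.
Writhe w = (#positive) - (#negative) = 2 - 2 = 0.
State-sum expansion of <K>. There are 2^4 = 16 states.
Smooth each crossing (0=||, 1=⌣⌢); contribution A^(Σ sign_k(1-2s_k)) * d^(L-1).
  state 0000: A-exp=+0, loops=5, term = A^0 * d^4
  state 0001: A-exp=+2, loops=4, term = A^2 * d^3
  state 0010: A-exp=-2, loops=4, term = A^-2 * d^3
  state 0011: A-exp=+0, loops=3, term = A^0 * d^2
  state 0100: A-exp=-2, loops=4, term = A^-2 * d^3
  state 0101: A-exp=+0, loops=3, term = A^0 * d^2
  state 0110: A-exp=-4, loops=3, term = A^-4 * d^2
  state 0111: A-exp=-2, loops=2, term = A^-2 * d^1
  state 1000: A-exp=+2, loops=4, term = A^2 * d^3
  state 1001: A-exp=+4, loops=3, term = A^4 * d^2
  state 1010: A-exp=+0, loops=3, term = A^0 * d^2
  state 1011: A-exp=+2, loops=2, term = A^2 * d^1
  state 1100: A-exp=+0, loops=3, term = A^0 * d^2
  state 1101: A-exp=+2, loops=2, term = A^2 * d^1
  state 1110: A-exp=-2, loops=2, term = A^-2 * d^1
  state 1111: A-exp=+0, loops=1, term = A^0 * d^0
Collect the terms by A-exponent (count of states per loop number):
Powers of d = -A^2 - A^-2: d^2 = A^4 + 2 + A^-4; d^3 = -A^6 - 3*A^2 - 3*A^-2 - A^-6; d^4 = A^8 + 4*A^4 + 6 + 4*A^-4 + A^-8.
  A^4 * (d^2) = A^8 + 2*A^4 + 1
  A^2 * (2*d + 2*d^3) = -2*A^8 - 8*A^4 - 8 - 2*A^-4
  A^0 * (1 + 4*d^2 + d^4) = A^8 + 8*A^4 + 15 + 8*A^-4 + A^-8
  A^-2 * (2*d + 2*d^3) = -2*A^4 - 8 - 8*A^-4 - 2*A^-8
  A^-4 * (d^2) = 1 + 2*A^-4 + A^-8
Summing the groups: <K> = 1
Normalise by the writhe: (-A^3)^(-w) = (-A^3)^(0) = 1, so f(A) = 1 * <K> = 1.
Substitute A = t^(-1/4), i.e. A^e → t^(-e/4): V(t) = 1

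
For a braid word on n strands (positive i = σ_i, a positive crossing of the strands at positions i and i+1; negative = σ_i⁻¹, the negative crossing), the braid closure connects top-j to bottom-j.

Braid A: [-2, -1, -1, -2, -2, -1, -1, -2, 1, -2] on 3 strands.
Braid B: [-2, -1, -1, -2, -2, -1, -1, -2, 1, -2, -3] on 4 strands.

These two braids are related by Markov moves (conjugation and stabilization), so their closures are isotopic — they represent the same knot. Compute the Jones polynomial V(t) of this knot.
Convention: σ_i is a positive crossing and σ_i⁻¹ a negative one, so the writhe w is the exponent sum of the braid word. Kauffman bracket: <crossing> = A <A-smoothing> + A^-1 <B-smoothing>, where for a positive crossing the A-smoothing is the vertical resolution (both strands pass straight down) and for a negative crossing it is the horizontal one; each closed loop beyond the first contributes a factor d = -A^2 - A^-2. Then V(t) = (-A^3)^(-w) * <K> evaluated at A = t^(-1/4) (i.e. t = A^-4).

t^-3 + t^-6 - t^-7 + t^-8 - t^-9 + t^-10 - t^-11

Derivation:
Markov-equivalent braids have isotopic closures, hence identical knot invariants. Strip the Markov moves from each word to reach a common short braid β, then compute V(t) once on β.
Braid A: s2^-1 s1^-1 s1^-1 s2^-1 s2^-1 s1^-1 s1^-1 s2^-1 s1 s2^-1 on 3 strands has no conjugating prefix/suffix or stabilization to strip; take β = s2^-1 s1^-1 s1^-1 s2^-1 s2^-1 s1^-1 s1^-1 s2^-1 s1 s2^-1.
Braid B: s2^-1 s1^-1 s1^-1 s2^-1 s2^-1 s1^-1 s1^-1 s2^-1 s1 s2^-1 s3^-1 on 4 strands reduces by inverse Markov moves (closure unchanged at each step):
  Destabilize: the word has the form β·s3^-1 where s3^-1 occurs only as the final letter (β ∈ B_3); drop it and the last strand → 3 strands.
Reduced to β = s2^-1 s1^-1 s1^-1 s2^-1 s2^-1 s1^-1 s1^-1 s2^-1 s1 s2^-1 on 3 strands, 10 crossings.
Both give the same β = s2^-1 s1^-1 s1^-1 s2^-1 s2^-1 s1^-1 s1^-1 s2^-1 s1 s2^-1 on 3 strands, so one state sum suffices:
Braid: s2^-1 s1^-1 s1^-1 s2^-1 s2^-1 s1^-1 s1^-1 s2^-1 s1 s2^-1 on 3 strands, 10 crossings.
Writhe w = (#positive) - (#negative) = 1 - 9 = -8.
Computing the Kauffman bracket via state sum. There are 2^10 = 1024 states.
Each crossing splits two ways (0=vertical, 1=horizontal). The state's weight is A^(#A-smoothings - #B-smoothings) * d^(loops - 1).
Tabulate the states by total A-exponent and number of loops L (A-exp: L × count):
  A^10: L=6 ×1
  A^8: L=5 ×10
  A^6: L=4 ×41, L=6 ×4
  A^4: L=3 ×86, L=5 ×34
  A^2: L=2 ×92, L=4 ×114, L=6 ×4
  A^0: L=1 ×40, L=3 ×185, L=5 ×27
  A^-2: L=2 ×142, L=4 ×67, L=6 ×1
  A^-4: L=1 ×40, L=3 ×76, L=5 ×4
  A^-6: L=2 ×39, L=4 ×6
  A^-8: L=1 ×5, L=3 ×5
  A^-10: L=2 ×1
Each group contributes A^e * Σ count * d^(L-1):
Powers of d = -A^2 - A^-2: d^2 = A^4 + 2 + A^-4; d^3 = -A^6 - 3*A^2 - 3*A^-2 - A^-6; d^4 = A^8 + 4*A^4 + 6 + 4*A^-4 + A^-8; d^5 = -A^10 - 5*A^6 - 10*A^2 - 10*A^-2 - 5*A^-6 - A^-10.
  A^10 * (d^5) = -A^20 - 5*A^16 - 10*A^12 - 10*A^8 - 5*A^4 - 1
  A^8 * (10*d^4) = 10*A^16 + 40*A^12 + 60*A^8 + 40*A^4 + 10
  A^6 * (41*d^3 + 4*d^5) = -4*A^16 - 61*A^12 - 163*A^8 - 163*A^4 - 61 - 4*A^-4
  A^4 * (86*d^2 + 34*d^4) = 34*A^12 + 222*A^8 + 376*A^4 + 222 + 34*A^-4
  A^2 * (92*d + 114*d^3 + 4*d^5) = -4*A^12 - 134*A^8 - 474*A^4 - 474 - 134*A^-4 - 4*A^-8
  A^0 * (40 + 185*d^2 + 27*d^4) = 27*A^8 + 293*A^4 + 572 + 293*A^-4 + 27*A^-8
  A^-2 * (142*d + 67*d^3 + d^5) = -A^8 - 72*A^4 - 353 - 353*A^-4 - 72*A^-8 - A^-12
  A^-4 * (40 + 76*d^2 + 4*d^4) = 4*A^4 + 92 + 216*A^-4 + 92*A^-8 + 4*A^-12
  A^-6 * (39*d + 6*d^3) = -6 - 57*A^-4 - 57*A^-8 - 6*A^-12
  A^-8 * (5 + 5*d^2) = 5*A^-4 + 15*A^-8 + 5*A^-12
  A^-10 * (d) = -A^-8 - A^-12
Summing the groups: <K> = -A^20 + A^16 - A^12 + A^8 - A^4 + 1 + A^-12
Normalise by the writhe: (-A^3)^(-w) = (-A^3)^(8) = A^24, so f(A) = A^24 * <K> = -A^44 + A^40 - A^36 + A^32 - A^28 + A^24 + A^12.
Substitute A = t^(-1/4), i.e. A^e → t^(-e/4): V(t) = t^-3 + t^-6 - t^-7 + t^-8 - t^-9 + t^-10 - t^-11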